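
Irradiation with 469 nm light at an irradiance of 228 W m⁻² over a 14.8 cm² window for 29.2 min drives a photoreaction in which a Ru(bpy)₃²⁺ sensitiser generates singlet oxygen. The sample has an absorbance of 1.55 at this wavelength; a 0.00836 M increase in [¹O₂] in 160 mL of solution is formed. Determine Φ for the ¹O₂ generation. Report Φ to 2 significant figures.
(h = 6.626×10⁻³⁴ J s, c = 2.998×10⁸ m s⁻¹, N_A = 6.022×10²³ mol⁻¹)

Φ = 0.59

Product: (0.00836 M)(0.16 L) = 0.001338 mol.
Photon energy at 469 nm: hc/λ = (6.626×10⁻³⁴)(2.998×10⁸)/(469×10⁻⁹) = 4.236×10⁻¹⁹ J.
Energy delivered: (228 W m⁻²)(14.8×10⁻⁴ m²)(1752 s) = 591.2 J.
Photons incident: 591.2 / 4.236×10⁻¹⁹ = 1.396×10²¹, i.e. 1.396×10²¹/6.022×10²³ = 0.002318 mol.
Fraction absorbed: 1 − 10^(−1.55) = 0.9718.
Photons absorbed: 0.9718 × 0.002318 = 0.002253 mol.
Φ = 0.001338 mol / 0.002253 mol photons = 0.59.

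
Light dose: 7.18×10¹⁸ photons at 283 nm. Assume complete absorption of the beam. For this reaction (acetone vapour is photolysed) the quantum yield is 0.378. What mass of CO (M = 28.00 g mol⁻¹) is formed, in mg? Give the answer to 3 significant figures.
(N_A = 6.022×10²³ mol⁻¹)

0.126 mg

Moles of photons: 7.18×10¹⁸ / 6.022×10²³ = 1.192×10⁻⁵ mol.
Product: Φ × n_abs = 0.378 × 1.192×10⁻⁵ = 4.506×10⁻⁶ mol.
Mass: 4.506×10⁻⁶ × 28.00 = 1.262×10⁻⁴ g = 0.126 mg.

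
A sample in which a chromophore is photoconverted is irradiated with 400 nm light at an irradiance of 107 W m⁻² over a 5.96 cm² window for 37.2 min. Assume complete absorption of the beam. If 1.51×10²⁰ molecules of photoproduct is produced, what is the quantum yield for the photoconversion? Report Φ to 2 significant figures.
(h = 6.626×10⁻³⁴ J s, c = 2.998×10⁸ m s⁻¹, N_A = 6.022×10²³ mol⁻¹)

Product: 1.51×10²⁰ / 6.022×10²³ = 2.507×10⁻⁴ mol.
Photon energy at 400 nm: hc/λ = (6.626×10⁻³⁴)(2.998×10⁸)/(400×10⁻⁹) = 4.966×10⁻¹⁹ J.
Energy delivered: (107 W m⁻²)(5.96×10⁻⁴ m²)(2232 s) = 142.3 J.
Photons incident: 142.3 / 4.966×10⁻¹⁹ = 2.865×10²⁰, i.e. 2.865×10²⁰/6.022×10²³ = 4.758×10⁻⁴ mol.
Φ = 2.507×10⁻⁴ mol / 4.758×10⁻⁴ mol photons = 0.53.

Φ = 0.53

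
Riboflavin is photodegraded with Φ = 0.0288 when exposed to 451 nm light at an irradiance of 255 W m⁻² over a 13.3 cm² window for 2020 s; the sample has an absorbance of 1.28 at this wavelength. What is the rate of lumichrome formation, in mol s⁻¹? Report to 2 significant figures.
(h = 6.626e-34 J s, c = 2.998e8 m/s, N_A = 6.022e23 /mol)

Photon energy at 451 nm: hc/λ = (6.626e-34)(2.998e8)/(451e-9) = 4.405e-19 J.
Energy delivered: (255 W m⁻²)(13.3e-4 m²)(2020 s) = 685.1 J.
Photons incident: 685.1 / 4.405e-19 = 1.555e21, i.e. 1.555e21/6.022e23 = 0.002582 mol.
Fraction absorbed: 1 − 10^(−1.28) = 0.9475.
Photons absorbed: 0.9475 × 0.002582 = 0.002446 mol.
Product formed: 0.0288 × 0.002446 = 7.044e-5 mol.
Rate: 7.044e-5 / 2020 s = 3.5e-8 mol s⁻¹.

3.5e-8 mol s⁻¹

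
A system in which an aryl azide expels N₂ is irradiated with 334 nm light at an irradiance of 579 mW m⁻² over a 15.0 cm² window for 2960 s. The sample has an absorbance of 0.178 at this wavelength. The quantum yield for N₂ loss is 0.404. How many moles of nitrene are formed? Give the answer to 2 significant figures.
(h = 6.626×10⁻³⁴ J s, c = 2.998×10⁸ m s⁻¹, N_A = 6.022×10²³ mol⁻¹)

9.8×10⁻⁷ mol

Photon energy at 334 nm: hc/λ = (6.626×10⁻³⁴)(2.998×10⁸)/(334×10⁻⁹) = 5.948×10⁻¹⁹ J.
Energy delivered: (579 mW m⁻²)(15.0×10⁻⁴ m²)(2960 s) = 2.571 J.
Photons incident: 2.571 / 5.948×10⁻¹⁹ = 4.322×10¹⁸, i.e. 4.322×10¹⁸/6.022×10²³ = 7.177×10⁻⁶ mol.
Fraction absorbed: 1 − 10^(−0.178) = 0.3363.
Photons absorbed: 0.3363 × 7.177×10⁻⁶ = 2.414×10⁻⁶ mol.
Product: Φ × n_abs = 0.404 × 2.414×10⁻⁶ = 9.753×10⁻⁷ mol.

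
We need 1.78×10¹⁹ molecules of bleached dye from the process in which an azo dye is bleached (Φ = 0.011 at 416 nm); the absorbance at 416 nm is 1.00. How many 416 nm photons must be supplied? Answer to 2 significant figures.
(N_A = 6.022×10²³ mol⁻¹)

1.8×10²¹ photons

Product: 1.78×10¹⁹ / 6.022×10²³ = 2.956×10⁻⁵ mol.
Photons that must be absorbed: 2.956×10⁻⁵ / 0.011 = 0.002687 mol.
Fraction absorbed: 1 − 10^(−1.00) = 0.9000.
Incident photons needed: 0.002687 / 0.9000 = 0.002986 mol.
Photon count: 0.002986 × 6.022×10²³ = 1.8×10²¹.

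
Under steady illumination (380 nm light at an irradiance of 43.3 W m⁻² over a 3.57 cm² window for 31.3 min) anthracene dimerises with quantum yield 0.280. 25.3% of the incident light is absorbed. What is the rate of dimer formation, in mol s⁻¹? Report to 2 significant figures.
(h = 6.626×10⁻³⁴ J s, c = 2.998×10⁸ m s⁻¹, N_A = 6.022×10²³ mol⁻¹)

Photon energy at 380 nm: hc/λ = (6.626×10⁻³⁴)(2.998×10⁸)/(380×10⁻⁹) = 5.228×10⁻¹⁹ J.
Energy delivered: (43.3 W m⁻²)(3.57×10⁻⁴ m²)(1878 s) = 29.03 J.
Photons incident: 29.03 / 5.228×10⁻¹⁹ = 5.553×10¹⁹, i.e. 5.553×10¹⁹/6.022×10²³ = 9.221×10⁻⁵ mol.
Photons absorbed: 0.253 × 9.221×10⁻⁵ = 2.333×10⁻⁵ mol.
Product formed: 0.280 × 2.333×10⁻⁵ = 6.532×10⁻⁶ mol.
Rate: 6.532×10⁻⁶ / 1878 s = 3.5×10⁻⁹ mol s⁻¹.

3.5×10⁻⁹ mol s⁻¹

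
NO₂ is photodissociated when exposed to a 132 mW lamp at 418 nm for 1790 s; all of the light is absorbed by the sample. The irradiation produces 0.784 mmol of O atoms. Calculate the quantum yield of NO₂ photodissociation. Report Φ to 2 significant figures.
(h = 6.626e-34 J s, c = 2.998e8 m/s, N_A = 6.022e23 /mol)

Product: 0.784 mmol = 7.84e-4 mol.
Photon energy at 418 nm: hc/λ = (6.626e-34)(2.998e8)/(418e-9) = 4.752e-19 J.
Energy delivered: (132 mW)(1790 s) = 236.3 J.
Photons incident: 236.3 / 4.752e-19 = 4.973e20, i.e. 4.973e20/6.022e23 = 8.258e-4 mol.
Φ = 7.84e-4 mol / 8.258e-4 mol photons = 0.95.

Φ = 0.95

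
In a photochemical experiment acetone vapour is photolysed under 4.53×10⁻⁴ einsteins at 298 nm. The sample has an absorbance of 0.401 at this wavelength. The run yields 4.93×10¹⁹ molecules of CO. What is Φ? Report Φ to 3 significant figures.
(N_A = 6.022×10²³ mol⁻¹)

Product: 4.93×10¹⁹ / 6.022×10²³ = 8.187×10⁻⁵ mol.
Fraction absorbed: 1 − 10^(−0.401) = 0.6028.
Photons absorbed: 0.6028 × 4.53×10⁻⁴ = 2.731×10⁻⁴ mol.
Φ = 8.187×10⁻⁵ mol / 2.731×10⁻⁴ mol photons = 0.300.

Φ = 0.300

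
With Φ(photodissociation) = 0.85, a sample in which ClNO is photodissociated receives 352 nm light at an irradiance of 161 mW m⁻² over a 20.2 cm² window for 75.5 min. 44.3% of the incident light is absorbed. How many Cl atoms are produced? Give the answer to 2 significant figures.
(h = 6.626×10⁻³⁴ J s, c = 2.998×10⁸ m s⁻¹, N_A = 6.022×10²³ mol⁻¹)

Photon energy at 352 nm: hc/λ = (6.626×10⁻³⁴)(2.998×10⁸)/(352×10⁻⁹) = 5.643×10⁻¹⁹ J.
Energy delivered: (161 mW m⁻²)(20.2×10⁻⁴ m²)(4530 s) = 1.473 J.
Photons incident: 1.473 / 5.643×10⁻¹⁹ = 2.610×10¹⁸, i.e. 2.610×10¹⁸/6.022×10²³ = 4.334×10⁻⁶ mol.
Photons absorbed: 0.443 × 4.334×10⁻⁶ = 1.920×10⁻⁶ mol.
Product: Φ × n_abs = 0.85 × 1.920×10⁻⁶ = 1.632×10⁻⁶ mol.
As a count: 1.632×10⁻⁶ × 6.022×10²³ = 9.8×10¹⁷.

9.8×10¹⁷ atoms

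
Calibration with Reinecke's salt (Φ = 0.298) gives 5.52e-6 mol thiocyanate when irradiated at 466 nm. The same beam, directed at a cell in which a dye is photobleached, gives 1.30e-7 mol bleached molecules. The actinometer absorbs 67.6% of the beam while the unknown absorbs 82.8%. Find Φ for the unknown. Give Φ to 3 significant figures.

Photons absorbed by the actinometer: 5.52e-6 / 0.298 = 1.852e-5 mol.
Incident flux: 1.852e-5 / 0.676 = 2.740e-5 einstein.
Absorbed by unknown: 0.828 × 2.740e-5 = 2.269e-5 mol.
Φ(unknown) = 1.30e-7 / 2.269e-5 = 0.00573.

Φ = 0.00573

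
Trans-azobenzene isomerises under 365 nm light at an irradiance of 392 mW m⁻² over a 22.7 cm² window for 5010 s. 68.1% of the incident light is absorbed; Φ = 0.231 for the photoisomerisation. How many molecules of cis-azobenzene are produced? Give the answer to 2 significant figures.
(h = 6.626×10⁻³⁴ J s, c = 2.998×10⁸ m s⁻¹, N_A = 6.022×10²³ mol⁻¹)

Photon energy at 365 nm: hc/λ = (6.626×10⁻³⁴)(2.998×10⁸)/(365×10⁻⁹) = 5.442×10⁻¹⁹ J.
Energy delivered: (392 mW m⁻²)(22.7×10⁻⁴ m²)(5010 s) = 4.458 J.
Photons incident: 4.458 / 5.442×10⁻¹⁹ = 8.192×10¹⁸, i.e. 8.192×10¹⁸/6.022×10²³ = 1.360×10⁻⁵ mol.
Photons absorbed: 0.681 × 1.360×10⁻⁵ = 9.262×10⁻⁶ mol.
Product: Φ × n_abs = 0.231 × 9.262×10⁻⁶ = 2.140×10⁻⁶ mol.
As a count: 2.140×10⁻⁶ × 6.022×10²³ = 1.3×10¹⁸.

1.3×10¹⁸ molecules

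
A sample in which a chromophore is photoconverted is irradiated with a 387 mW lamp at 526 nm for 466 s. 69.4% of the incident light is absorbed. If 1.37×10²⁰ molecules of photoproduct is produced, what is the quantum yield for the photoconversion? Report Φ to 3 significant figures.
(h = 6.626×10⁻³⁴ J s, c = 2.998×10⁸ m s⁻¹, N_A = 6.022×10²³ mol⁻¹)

Product: 1.37×10²⁰ / 6.022×10²³ = 2.275×10⁻⁴ mol.
Photon energy at 526 nm: hc/λ = (6.626×10⁻³⁴)(2.998×10⁸)/(526×10⁻⁹) = 3.777×10⁻¹⁹ J.
Energy delivered: (387 mW)(466 s) = 180.3 J.
Photons incident: 180.3 / 3.777×10⁻¹⁹ = 4.774×10²⁰, i.e. 4.774×10²⁰/6.022×10²³ = 7.928×10⁻⁴ mol.
Photons absorbed: 0.694 × 7.928×10⁻⁴ = 5.502×10⁻⁴ mol.
Φ = 2.275×10⁻⁴ mol / 5.502×10⁻⁴ mol photons = 0.413.

Φ = 0.413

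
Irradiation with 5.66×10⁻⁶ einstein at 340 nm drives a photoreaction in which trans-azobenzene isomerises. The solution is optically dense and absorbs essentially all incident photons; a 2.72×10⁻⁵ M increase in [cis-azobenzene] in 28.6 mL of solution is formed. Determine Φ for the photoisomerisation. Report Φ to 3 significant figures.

Φ = 0.137

Product: (2.72×10⁻⁵ M)(0.0286 L) = 7.779×10⁻⁷ mol.
Φ = 7.779×10⁻⁷ mol / 5.66×10⁻⁶ mol photons = 0.137.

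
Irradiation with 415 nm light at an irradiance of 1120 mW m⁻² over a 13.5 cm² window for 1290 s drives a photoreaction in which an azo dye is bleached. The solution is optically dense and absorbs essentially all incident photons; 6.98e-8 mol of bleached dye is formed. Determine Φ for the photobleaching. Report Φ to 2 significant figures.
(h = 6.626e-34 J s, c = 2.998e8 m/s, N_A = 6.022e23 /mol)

Φ = 0.010

Photon energy at 415 nm: hc/λ = (6.626e-34)(2.998e8)/(415e-9) = 4.787e-19 J.
Energy delivered: (1120 mW m⁻²)(13.5e-4 m²)(1290 s) = 1.950 J.
Photons incident: 1.950 / 4.787e-19 = 4.074e18, i.e. 4.074e18/6.022e23 = 6.765e-6 mol.
Φ = 6.98e-8 mol / 6.765e-6 mol photons = 0.010.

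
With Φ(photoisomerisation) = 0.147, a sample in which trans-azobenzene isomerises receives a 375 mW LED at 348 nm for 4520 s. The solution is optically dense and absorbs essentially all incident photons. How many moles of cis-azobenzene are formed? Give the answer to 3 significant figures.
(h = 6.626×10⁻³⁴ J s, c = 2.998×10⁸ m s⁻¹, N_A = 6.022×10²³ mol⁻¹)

Photon energy at 348 nm: hc/λ = (6.626×10⁻³⁴)(2.998×10⁸)/(348×10⁻⁹) = 5.708×10⁻¹⁹ J.
Energy delivered: (375 mW)(4520 s) = 1695 J.
Photons incident: 1695 / 5.708×10⁻¹⁹ = 2.970×10²¹, i.e. 2.970×10²¹/6.022×10²³ = 0.004932 mol.
Product: Φ × n_abs = 0.147 × 0.004932 = 7.250×10⁻⁴ mol.

7.25×10⁻⁴ mol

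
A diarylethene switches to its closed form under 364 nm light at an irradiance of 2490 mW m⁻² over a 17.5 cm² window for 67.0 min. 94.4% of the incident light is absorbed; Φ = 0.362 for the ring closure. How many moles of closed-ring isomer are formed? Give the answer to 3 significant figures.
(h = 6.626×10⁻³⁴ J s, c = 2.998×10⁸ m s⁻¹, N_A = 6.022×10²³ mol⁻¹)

1.82×10⁻⁵ mol

Photon energy at 364 nm: hc/λ = (6.626×10⁻³⁴)(2.998×10⁸)/(364×10⁻⁹) = 5.457×10⁻¹⁹ J.
Energy delivered: (2490 mW m⁻²)(17.5×10⁻⁴ m²)(4020 s) = 17.52 J.
Photons incident: 17.52 / 5.457×10⁻¹⁹ = 3.211×10¹⁹, i.e. 3.211×10¹⁹/6.022×10²³ = 5.332×10⁻⁵ mol.
Photons absorbed: 0.944 × 5.332×10⁻⁵ = 5.033×10⁻⁵ mol.
Product: Φ × n_abs = 0.362 × 5.033×10⁻⁵ = 1.822×10⁻⁵ mol.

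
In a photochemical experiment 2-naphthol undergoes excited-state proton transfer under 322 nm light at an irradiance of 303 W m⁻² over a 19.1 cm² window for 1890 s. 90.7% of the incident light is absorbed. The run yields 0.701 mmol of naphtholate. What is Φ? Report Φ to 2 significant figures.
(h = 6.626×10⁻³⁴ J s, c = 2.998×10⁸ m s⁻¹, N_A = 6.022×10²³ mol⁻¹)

Product: 0.701 mmol = 7.01×10⁻⁴ mol.
Photon energy at 322 nm: hc/λ = (6.626×10⁻³⁴)(2.998×10⁸)/(322×10⁻⁹) = 6.169×10⁻¹⁹ J.
Energy delivered: (303 W m⁻²)(19.1×10⁻⁴ m²)(1890 s) = 1094 J.
Photons incident: 1094 / 6.169×10⁻¹⁹ = 1.773×10²¹, i.e. 1.773×10²¹/6.022×10²³ = 0.002944 mol.
Photons absorbed: 0.907 × 0.002944 = 0.002670 mol.
Φ = 7.01×10⁻⁴ mol / 0.002670 mol photons = 0.26.

Φ = 0.26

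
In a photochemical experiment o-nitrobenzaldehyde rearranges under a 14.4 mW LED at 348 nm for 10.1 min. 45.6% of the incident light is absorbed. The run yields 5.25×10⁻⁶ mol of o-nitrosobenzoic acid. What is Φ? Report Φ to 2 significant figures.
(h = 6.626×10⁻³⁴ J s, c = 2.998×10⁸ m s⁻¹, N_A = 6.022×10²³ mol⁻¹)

Φ = 0.45

Photon energy at 348 nm: hc/λ = (6.626×10⁻³⁴)(2.998×10⁸)/(348×10⁻⁹) = 5.708×10⁻¹⁹ J.
Energy delivered: (14.4 mW)(606 s) = 8.726 J.
Photons incident: 8.726 / 5.708×10⁻¹⁹ = 1.529×10¹⁹, i.e. 1.529×10¹⁹/6.022×10²³ = 2.539×10⁻⁵ mol.
Photons absorbed: 0.456 × 2.539×10⁻⁵ = 1.158×10⁻⁵ mol.
Φ = 5.25×10⁻⁶ mol / 1.158×10⁻⁵ mol photons = 0.45.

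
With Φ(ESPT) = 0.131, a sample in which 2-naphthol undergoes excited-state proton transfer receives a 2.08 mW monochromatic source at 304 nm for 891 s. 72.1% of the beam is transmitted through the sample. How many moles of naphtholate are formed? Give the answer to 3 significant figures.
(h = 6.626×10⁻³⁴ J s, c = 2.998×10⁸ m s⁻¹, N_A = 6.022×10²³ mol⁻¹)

1.72×10⁻⁷ mol

Photon energy at 304 nm: hc/λ = (6.626×10⁻³⁴)(2.998×10⁸)/(304×10⁻⁹) = 6.534×10⁻¹⁹ J.
Energy delivered: (2.08 mW)(891 s) = 1.853 J.
Photons incident: 1.853 / 6.534×10⁻¹⁹ = 2.836×10¹⁸, i.e. 2.836×10¹⁸/6.022×10²³ = 4.709×10⁻⁶ mol.
Fraction absorbed: 1 − 72.1/100 = 0.2790.
Photons absorbed: 0.2790 × 4.709×10⁻⁶ = 1.314×10⁻⁶ mol.
Product: Φ × n_abs = 0.131 × 1.314×10⁻⁶ = 1.721×10⁻⁷ mol.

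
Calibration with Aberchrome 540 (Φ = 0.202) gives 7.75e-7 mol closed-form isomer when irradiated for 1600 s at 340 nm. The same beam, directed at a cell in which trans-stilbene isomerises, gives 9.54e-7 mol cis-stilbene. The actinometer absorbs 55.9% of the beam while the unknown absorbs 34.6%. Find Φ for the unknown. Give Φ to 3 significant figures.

Photons absorbed by the actinometer: 7.75e-7 / 0.202 = 3.837e-6 mol.
Incident flux: 3.837e-6 / 0.559 = 6.864e-6 einstein.
Absorbed by unknown: 0.346 × 6.864e-6 = 2.375e-6 mol.
Φ(unknown) = 9.54e-7 / 2.375e-6 = 0.402.

Φ = 0.402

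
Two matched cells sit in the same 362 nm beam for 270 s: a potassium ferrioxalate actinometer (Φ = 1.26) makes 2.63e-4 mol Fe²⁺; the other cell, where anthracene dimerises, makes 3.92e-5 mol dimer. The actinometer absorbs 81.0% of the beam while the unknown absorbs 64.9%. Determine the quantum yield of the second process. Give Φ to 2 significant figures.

Photons absorbed by the actinometer: 2.63e-4 / 1.26 = 2.087e-4 mol.
Incident flux: 2.087e-4 / 0.810 = 2.577e-4 einstein.
Absorbed by unknown: 0.649 × 2.577e-4 = 1.672e-4 mol.
Φ(unknown) = 3.92e-5 / 1.672e-4 = 0.23.

Φ = 0.23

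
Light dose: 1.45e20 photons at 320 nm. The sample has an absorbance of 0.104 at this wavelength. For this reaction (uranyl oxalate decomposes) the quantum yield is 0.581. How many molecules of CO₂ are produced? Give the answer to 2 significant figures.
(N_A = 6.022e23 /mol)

1.8e19 molecules

Moles of photons: 1.45e20 / 6.022e23 = 2.408e-4 mol.
Fraction absorbed: 1 − 10^(−0.104) = 0.2130.
Photons absorbed: 0.2130 × 2.408e-4 = 5.129e-5 mol.
Product: Φ × n_abs = 0.581 × 5.129e-5 = 2.980e-5 mol.
As a count: 2.980e-5 × 6.022e23 = 1.8e19.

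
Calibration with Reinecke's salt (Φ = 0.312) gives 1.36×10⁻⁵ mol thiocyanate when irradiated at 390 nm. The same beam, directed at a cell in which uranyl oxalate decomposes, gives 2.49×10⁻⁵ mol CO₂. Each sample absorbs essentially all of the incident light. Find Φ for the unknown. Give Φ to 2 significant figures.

Photons absorbed by the actinometer: 1.36×10⁻⁵ / 0.312 = 4.359×10⁻⁵ mol.
Φ(unknown) = 2.49×10⁻⁵ / 4.359×10⁻⁵ = 0.57.

Φ = 0.57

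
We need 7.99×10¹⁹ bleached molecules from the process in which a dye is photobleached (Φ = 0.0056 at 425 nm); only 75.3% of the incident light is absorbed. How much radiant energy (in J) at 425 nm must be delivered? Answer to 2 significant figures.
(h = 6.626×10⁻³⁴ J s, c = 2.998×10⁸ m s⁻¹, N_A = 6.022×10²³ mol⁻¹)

8900 J

Product: 7.99×10¹⁹ / 6.022×10²³ = 1.327×10⁻⁴ mol.
Photons that must be absorbed: 1.327×10⁻⁴ / 0.0056 = 0.02370 mol.
Incident photons needed: 0.02370 / 0.753 = 0.03147 mol.
Photon energy: hc/λ = 4.674×10⁻¹⁹ J; per mole, 2.815×10⁵ J mol⁻¹.
Energy required: 0.03147 × 2.815×10⁵ = 8900 J.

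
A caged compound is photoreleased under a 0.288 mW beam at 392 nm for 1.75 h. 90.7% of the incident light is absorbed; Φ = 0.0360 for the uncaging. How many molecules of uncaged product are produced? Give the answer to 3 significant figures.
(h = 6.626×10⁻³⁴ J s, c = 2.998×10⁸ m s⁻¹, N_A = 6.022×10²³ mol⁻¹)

1.17×10¹⁷ molecules

Photon energy at 392 nm: hc/λ = (6.626×10⁻³⁴)(2.998×10⁸)/(392×10⁻⁹) = 5.068×10⁻¹⁹ J.
Energy delivered: (0.288 mW)(6300 s) = 1.814 J.
Photons incident: 1.814 / 5.068×10⁻¹⁹ = 3.579×10¹⁸, i.e. 3.579×10¹⁸/6.022×10²³ = 5.943×10⁻⁶ mol.
Photons absorbed: 0.907 × 5.943×10⁻⁶ = 5.390×10⁻⁶ mol.
Product: Φ × n_abs = 0.0360 × 5.390×10⁻⁶ = 1.940×10⁻⁷ mol.
As a count: 1.940×10⁻⁷ × 6.022×10²³ = 1.17×10¹⁷.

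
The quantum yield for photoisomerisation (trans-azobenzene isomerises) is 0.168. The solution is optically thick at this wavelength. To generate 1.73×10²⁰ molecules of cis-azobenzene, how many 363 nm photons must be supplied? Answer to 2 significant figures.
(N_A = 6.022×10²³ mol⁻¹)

1.0×10²¹ photons

Product: 1.73×10²⁰ / 6.022×10²³ = 2.873×10⁻⁴ mol.
Photons that must be absorbed: 2.873×10⁻⁴ / 0.168 = 0.001710 mol.
Photon count: 0.001710 × 6.022×10²³ = 1.0×10²¹.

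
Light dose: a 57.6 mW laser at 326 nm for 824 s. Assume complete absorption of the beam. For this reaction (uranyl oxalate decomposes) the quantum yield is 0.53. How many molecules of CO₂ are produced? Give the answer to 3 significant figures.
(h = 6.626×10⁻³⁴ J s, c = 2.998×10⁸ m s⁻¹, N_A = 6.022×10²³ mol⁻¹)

Photon energy at 326 nm: hc/λ = (6.626×10⁻³⁴)(2.998×10⁸)/(326×10⁻⁹) = 6.093×10⁻¹⁹ J.
Energy delivered: (57.6 mW)(824 s) = 47.46 J.
Photons incident: 47.46 / 6.093×10⁻¹⁹ = 7.789×10¹⁹, i.e. 7.789×10¹⁹/6.022×10²³ = 1.293×10⁻⁴ mol.
Product: Φ × n_abs = 0.53 × 1.293×10⁻⁴ = 6.853×10⁻⁵ mol.
As a count: 6.853×10⁻⁵ × 6.022×10²³ = 4.13×10¹⁹.

4.13×10¹⁹ molecules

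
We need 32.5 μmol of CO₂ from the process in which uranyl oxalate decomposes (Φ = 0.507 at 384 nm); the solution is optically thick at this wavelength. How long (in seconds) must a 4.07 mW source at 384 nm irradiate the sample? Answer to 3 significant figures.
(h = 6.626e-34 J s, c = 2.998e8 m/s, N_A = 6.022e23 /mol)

Product: 32.5 μmol = 3.25e-5 mol.
Photons that must be absorbed: 3.25e-5 / 0.507 = 6.410e-5 mol.
Photon energy: hc/λ = 5.173e-19 J; per mole, 3.115e5 J mol⁻¹.
Energy required: 6.410e-5 × 3.115e5 = 19.97 J.
Time: 19.97 J / 0.00407 W = 4910 s.

t ≈ 4910 s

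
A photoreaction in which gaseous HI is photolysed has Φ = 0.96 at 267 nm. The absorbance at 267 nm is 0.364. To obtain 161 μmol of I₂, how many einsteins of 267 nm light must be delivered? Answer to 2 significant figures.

Product: 161 μmol = 1.61e-4 mol.
Photons that must be absorbed: 1.61e-4 / 0.96 = 1.677e-4 mol.
Fraction absorbed: 1 − 10^(−0.364) = 0.5675.
Incident photons needed: 1.677e-4 / 0.5675 = 2.955e-4 mol.

3.0e-4 einstein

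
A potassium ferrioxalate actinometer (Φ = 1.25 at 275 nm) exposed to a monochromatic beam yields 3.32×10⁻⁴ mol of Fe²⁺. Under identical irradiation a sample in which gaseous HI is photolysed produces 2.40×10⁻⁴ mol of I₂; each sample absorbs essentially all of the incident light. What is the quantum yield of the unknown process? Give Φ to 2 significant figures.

Φ = 0.90

Photons absorbed by the actinometer: 3.32×10⁻⁴ / 1.25 = 2.656×10⁻⁴ mol.
Φ(unknown) = 2.40×10⁻⁴ / 2.656×10⁻⁴ = 0.90.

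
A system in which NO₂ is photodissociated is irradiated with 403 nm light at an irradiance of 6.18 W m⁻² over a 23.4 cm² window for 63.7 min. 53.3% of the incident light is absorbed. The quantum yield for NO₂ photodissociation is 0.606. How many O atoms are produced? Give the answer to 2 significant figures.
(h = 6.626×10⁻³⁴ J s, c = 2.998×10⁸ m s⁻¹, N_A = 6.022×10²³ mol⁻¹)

Photon energy at 403 nm: hc/λ = (6.626×10⁻³⁴)(2.998×10⁸)/(403×10⁻⁹) = 4.929×10⁻¹⁹ J.
Energy delivered: (6.18 W m⁻²)(23.4×10⁻⁴ m²)(3822 s) = 55.27 J.
Photons incident: 55.27 / 4.929×10⁻¹⁹ = 1.121×10²⁰, i.e. 1.121×10²⁰/6.022×10²³ = 1.862×10⁻⁴ mol.
Photons absorbed: 0.533 × 1.862×10⁻⁴ = 9.924×10⁻⁵ mol.
Product: Φ × n_abs = 0.606 × 9.924×10⁻⁵ = 6.014×10⁻⁵ mol.
As a count: 6.014×10⁻⁵ × 6.022×10²³ = 3.6×10¹⁹.

3.6×10¹⁹ atoms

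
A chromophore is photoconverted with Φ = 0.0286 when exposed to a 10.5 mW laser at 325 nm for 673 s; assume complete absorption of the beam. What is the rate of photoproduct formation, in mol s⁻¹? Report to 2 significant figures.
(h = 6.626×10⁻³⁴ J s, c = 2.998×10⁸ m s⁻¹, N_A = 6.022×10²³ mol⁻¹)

Photon energy at 325 nm: hc/λ = (6.626×10⁻³⁴)(2.998×10⁸)/(325×10⁻⁹) = 6.112×10⁻¹⁹ J.
Energy delivered: (10.5 mW)(673 s) = 7.067 J.
Photons incident: 7.067 / 6.112×10⁻¹⁹ = 1.156×10¹⁹, i.e. 1.156×10¹⁹/6.022×10²³ = 1.920×10⁻⁵ mol.
Product formed: 0.0286 × 1.920×10⁻⁵ = 5.491×10⁻⁷ mol.
Rate: 5.491×10⁻⁷ / 673 s = 8.2×10⁻¹⁰ mol s⁻¹.

8.2×10⁻¹⁰ mol s⁻¹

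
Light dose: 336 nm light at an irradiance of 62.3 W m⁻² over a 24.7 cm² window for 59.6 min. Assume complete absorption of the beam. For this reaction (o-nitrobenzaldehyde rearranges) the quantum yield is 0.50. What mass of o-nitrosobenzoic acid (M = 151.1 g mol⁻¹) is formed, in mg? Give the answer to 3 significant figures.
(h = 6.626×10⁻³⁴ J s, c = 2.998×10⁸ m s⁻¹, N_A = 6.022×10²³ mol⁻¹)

Photon energy at 336 nm: hc/λ = (6.626×10⁻³⁴)(2.998×10⁸)/(336×10⁻⁹) = 5.912×10⁻¹⁹ J.
Energy delivered: (62.3 W m⁻²)(24.7×10⁻⁴ m²)(3576 s) = 550.3 J.
Photons incident: 550.3 / 5.912×10⁻¹⁹ = 9.308×10²⁰, i.e. 9.308×10²⁰/6.022×10²³ = 0.001546 mol.
Product: Φ × n_abs = 0.50 × 0.001546 = 7.730×10⁻⁴ mol.
Mass: 7.730×10⁻⁴ × 151.1 = 0.1168 g = 117 mg.

117 mg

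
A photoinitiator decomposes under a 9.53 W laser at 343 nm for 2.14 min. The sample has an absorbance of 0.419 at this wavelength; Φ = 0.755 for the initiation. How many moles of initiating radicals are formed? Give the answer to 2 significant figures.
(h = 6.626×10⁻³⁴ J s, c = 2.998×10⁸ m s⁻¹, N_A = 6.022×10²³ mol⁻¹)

Photon energy at 343 nm: hc/λ = (6.626×10⁻³⁴)(2.998×10⁸)/(343×10⁻⁹) = 5.791×10⁻¹⁹ J.
Energy delivered: (9.53 W)(128.4 s) = 1224 J.
Photons incident: 1224 / 5.791×10⁻¹⁹ = 2.114×10²¹, i.e. 2.114×10²¹/6.022×10²³ = 0.003510 mol.
Fraction absorbed: 1 − 10^(−0.419) = 0.6189.
Photons absorbed: 0.6189 × 0.003510 = 0.002172 mol.
Product: Φ × n_abs = 0.755 × 0.002172 = 0.001640 mol.

0.0016 mol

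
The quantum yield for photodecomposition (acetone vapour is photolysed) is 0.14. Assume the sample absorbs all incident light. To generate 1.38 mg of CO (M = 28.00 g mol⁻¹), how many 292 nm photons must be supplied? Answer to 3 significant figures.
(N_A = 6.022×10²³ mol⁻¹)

Product: 1.38 mg / 28.00 g mol⁻¹ = 4.929×10⁻⁵ mol.
Photons that must be absorbed: 4.929×10⁻⁵ / 0.14 = 3.521×10⁻⁴ mol.
Photon count: 3.521×10⁻⁴ × 6.022×10²³ = 2.12×10²⁰.

2.12×10²⁰ photons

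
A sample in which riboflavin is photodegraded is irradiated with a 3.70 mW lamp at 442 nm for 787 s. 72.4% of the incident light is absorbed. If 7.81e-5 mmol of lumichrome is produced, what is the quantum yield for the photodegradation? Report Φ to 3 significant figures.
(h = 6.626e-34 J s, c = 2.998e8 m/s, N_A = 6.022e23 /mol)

Φ = 0.0100

Product: 7.81e-5 mmol = 7.81e-8 mol.
Photon energy at 442 nm: hc/λ = (6.626e-34)(2.998e8)/(442e-9) = 4.494e-19 J.
Energy delivered: (3.70 mW)(787 s) = 2.912 J.
Photons incident: 2.912 / 4.494e-19 = 6.480e18, i.e. 6.480e18/6.022e23 = 1.076e-5 mol.
Photons absorbed: 0.724 × 1.076e-5 = 7.790e-6 mol.
Φ = 7.81e-8 mol / 7.790e-6 mol photons = 0.0100.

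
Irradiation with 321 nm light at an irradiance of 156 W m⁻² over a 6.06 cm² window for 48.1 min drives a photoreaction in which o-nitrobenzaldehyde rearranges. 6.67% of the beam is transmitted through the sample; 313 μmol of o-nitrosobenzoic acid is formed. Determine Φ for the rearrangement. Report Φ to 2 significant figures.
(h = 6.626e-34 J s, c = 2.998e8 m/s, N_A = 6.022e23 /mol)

Product: 313 μmol = 3.13e-4 mol.
Photon energy at 321 nm: hc/λ = (6.626e-34)(2.998e8)/(321e-9) = 6.188e-19 J.
Energy delivered: (156 W m⁻²)(6.06e-4 m²)(2886 s) = 272.8 J.
Photons incident: 272.8 / 6.188e-19 = 4.409e20, i.e. 4.409e20/6.022e23 = 7.321e-4 mol.
Fraction absorbed: 1 − 6.67/100 = 0.9333.
Photons absorbed: 0.9333 × 7.321e-4 = 6.833e-4 mol.
Φ = 3.13e-4 mol / 6.833e-4 mol photons = 0.46.

Φ = 0.46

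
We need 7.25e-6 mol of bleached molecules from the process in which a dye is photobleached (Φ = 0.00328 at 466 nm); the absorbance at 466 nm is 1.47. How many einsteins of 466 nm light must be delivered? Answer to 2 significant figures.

Photons that must be absorbed: 7.25e-6 / 0.00328 = 0.002210 mol.
Fraction absorbed: 1 − 10^(−1.47) = 0.9661.
Incident photons needed: 0.002210 / 0.9661 = 0.002288 mol.

0.0023 einstein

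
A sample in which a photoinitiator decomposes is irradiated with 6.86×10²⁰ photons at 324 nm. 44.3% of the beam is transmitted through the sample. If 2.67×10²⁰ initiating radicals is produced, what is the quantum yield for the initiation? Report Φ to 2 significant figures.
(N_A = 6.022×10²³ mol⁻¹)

Φ = 0.70

Product: 2.67×10²⁰ / 6.022×10²³ = 4.434×10⁻⁴ mol.
Moles of photons: 6.86×10²⁰ / 6.022×10²³ = 0.001139 mol.
Fraction absorbed: 1 − 44.3/100 = 0.5570.
Photons absorbed: 0.5570 × 0.001139 = 6.344×10⁻⁴ mol.
Φ = 4.434×10⁻⁴ mol / 6.344×10⁻⁴ mol photons = 0.70.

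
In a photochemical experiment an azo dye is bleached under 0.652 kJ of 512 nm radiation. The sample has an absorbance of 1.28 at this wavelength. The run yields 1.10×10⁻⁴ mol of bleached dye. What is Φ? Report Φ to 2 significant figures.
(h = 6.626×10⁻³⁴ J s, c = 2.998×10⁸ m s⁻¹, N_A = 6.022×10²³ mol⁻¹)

Photon energy at 512 nm: hc/λ = (6.626×10⁻³⁴)(2.998×10⁸)/(512×10⁻⁹) = 3.880×10⁻¹⁹ J.
Incident energy: 0.652 kJ = 652 J.
Photons incident: 652 / 3.880×10⁻¹⁹ = 1.680×10²¹, i.e. 1.680×10²¹/6.022×10²³ = 0.002790 mol.
Fraction absorbed: 1 − 10^(−1.28) = 0.9475.
Photons absorbed: 0.9475 × 0.002790 = 0.002644 mol.
Φ = 1.10×10⁻⁴ mol / 0.002644 mol photons = 0.042.

Φ = 0.042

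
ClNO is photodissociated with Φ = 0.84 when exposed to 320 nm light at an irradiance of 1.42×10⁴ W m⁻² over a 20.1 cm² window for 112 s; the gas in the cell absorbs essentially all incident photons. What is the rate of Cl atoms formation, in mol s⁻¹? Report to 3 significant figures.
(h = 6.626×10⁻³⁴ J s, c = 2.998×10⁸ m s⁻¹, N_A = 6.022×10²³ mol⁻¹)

Photon energy at 320 nm: hc/λ = (6.626×10⁻³⁴)(2.998×10⁸)/(320×10⁻⁹) = 6.208×10⁻¹⁹ J.
Energy delivered: (1.42×10⁴ W m⁻²)(20.1×10⁻⁴ m²)(112 s) = 3197 J.
Photons incident: 3197 / 6.208×10⁻¹⁹ = 5.150×10²¹, i.e. 5.150×10²¹/6.022×10²³ = 0.008552 mol.
Product formed: 0.84 × 0.008552 = 0.007184 mol.
Rate: 0.007184 / 112 s = 6.41×10⁻⁵ mol s⁻¹.

6.41×10⁻⁵ mol s⁻¹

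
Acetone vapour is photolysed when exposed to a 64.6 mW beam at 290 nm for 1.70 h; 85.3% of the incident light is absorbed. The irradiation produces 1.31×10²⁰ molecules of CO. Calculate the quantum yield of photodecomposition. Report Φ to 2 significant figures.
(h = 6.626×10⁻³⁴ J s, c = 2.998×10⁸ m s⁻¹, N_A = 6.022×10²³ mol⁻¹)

Φ = 0.27

Product: 1.31×10²⁰ / 6.022×10²³ = 2.175×10⁻⁴ mol.
Photon energy at 290 nm: hc/λ = (6.626×10⁻³⁴)(2.998×10⁸)/(290×10⁻⁹) = 6.850×10⁻¹⁹ J.
Energy delivered: (64.6 mW)(6120 s) = 395.4 J.
Photons incident: 395.4 / 6.850×10⁻¹⁹ = 5.772×10²⁰, i.e. 5.772×10²⁰/6.022×10²³ = 9.585×10⁻⁴ mol.
Photons absorbed: 0.853 × 9.585×10⁻⁴ = 8.176×10⁻⁴ mol.
Φ = 2.175×10⁻⁴ mol / 8.176×10⁻⁴ mol photons = 0.27.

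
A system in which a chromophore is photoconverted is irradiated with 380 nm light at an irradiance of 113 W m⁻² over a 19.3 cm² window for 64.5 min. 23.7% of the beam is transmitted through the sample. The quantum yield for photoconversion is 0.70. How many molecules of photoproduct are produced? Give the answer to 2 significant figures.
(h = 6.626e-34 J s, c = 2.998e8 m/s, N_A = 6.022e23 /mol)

8.6e20 molecules

Photon energy at 380 nm: hc/λ = (6.626e-34)(2.998e8)/(380e-9) = 5.228e-19 J.
Energy delivered: (113 W m⁻²)(19.3e-4 m²)(3870 s) = 844.0 J.
Photons incident: 844.0 / 5.228e-19 = 1.614e21, i.e. 1.614e21/6.022e23 = 0.002680 mol.
Fraction absorbed: 1 − 23.7/100 = 0.7630.
Photons absorbed: 0.7630 × 0.002680 = 0.002045 mol.
Product: Φ × n_abs = 0.70 × 0.002045 = 0.001431 mol.
As a count: 0.001431 × 6.022e23 = 8.6e20.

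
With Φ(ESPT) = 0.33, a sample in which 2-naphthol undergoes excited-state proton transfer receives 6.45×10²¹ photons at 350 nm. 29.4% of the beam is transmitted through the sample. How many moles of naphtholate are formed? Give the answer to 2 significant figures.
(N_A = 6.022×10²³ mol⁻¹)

0.0025 mol

Moles of photons: 6.45×10²¹ / 6.022×10²³ = 0.01071 mol.
Fraction absorbed: 1 − 29.4/100 = 0.7060.
Photons absorbed: 0.7060 × 0.01071 = 0.007561 mol.
Product: Φ × n_abs = 0.33 × 0.007561 = 0.002495 mol.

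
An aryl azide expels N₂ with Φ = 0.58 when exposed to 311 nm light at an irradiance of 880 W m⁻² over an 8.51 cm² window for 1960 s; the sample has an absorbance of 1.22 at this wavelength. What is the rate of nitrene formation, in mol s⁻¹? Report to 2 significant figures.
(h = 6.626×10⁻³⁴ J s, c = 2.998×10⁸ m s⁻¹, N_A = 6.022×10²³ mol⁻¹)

1.1×10⁻⁶ mol s⁻¹

Photon energy at 311 nm: hc/λ = (6.626×10⁻³⁴)(2.998×10⁸)/(311×10⁻⁹) = 6.387×10⁻¹⁹ J.
Energy delivered: (880 W m⁻²)(8.51×10⁻⁴ m²)(1960 s) = 1468 J.
Photons incident: 1468 / 6.387×10⁻¹⁹ = 2.298×10²¹, i.e. 2.298×10²¹/6.022×10²³ = 0.003816 mol.
Fraction absorbed: 1 − 10^(−1.22) = 0.9397.
Photons absorbed: 0.9397 × 0.003816 = 0.003586 mol.
Product formed: 0.58 × 0.003586 = 0.002080 mol.
Rate: 0.002080 / 1960 s = 1.1×10⁻⁶ mol s⁻¹.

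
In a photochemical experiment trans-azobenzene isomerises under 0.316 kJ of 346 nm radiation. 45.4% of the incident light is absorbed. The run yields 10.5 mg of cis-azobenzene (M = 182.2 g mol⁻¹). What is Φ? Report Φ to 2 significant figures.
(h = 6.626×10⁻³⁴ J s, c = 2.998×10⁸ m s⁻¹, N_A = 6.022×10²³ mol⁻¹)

Product: 10.5 mg / 182.2 g mol⁻¹ = 5.763×10⁻⁵ mol.
Photon energy at 346 nm: hc/λ = (6.626×10⁻³⁴)(2.998×10⁸)/(346×10⁻⁹) = 5.741×10⁻¹⁹ J.
Incident energy: 0.316 kJ = 316 J.
Photons incident: 316 / 5.741×10⁻¹⁹ = 5.504×10²⁰, i.e. 5.504×10²⁰/6.022×10²³ = 9.140×10⁻⁴ mol.
Photons absorbed: 0.454 × 9.140×10⁻⁴ = 4.150×10⁻⁴ mol.
Φ = 5.763×10⁻⁵ mol / 4.150×10⁻⁴ mol photons = 0.14.

Φ = 0.14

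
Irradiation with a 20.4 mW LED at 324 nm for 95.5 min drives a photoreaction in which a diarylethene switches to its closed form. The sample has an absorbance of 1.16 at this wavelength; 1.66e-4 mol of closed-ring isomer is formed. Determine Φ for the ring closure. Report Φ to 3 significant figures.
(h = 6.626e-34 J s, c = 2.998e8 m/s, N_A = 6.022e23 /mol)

Φ = 0.563

Photon energy at 324 nm: hc/λ = (6.626e-34)(2.998e8)/(324e-9) = 6.131e-19 J.
Energy delivered: (20.4 mW)(5730 s) = 116.9 J.
Photons incident: 116.9 / 6.131e-19 = 1.907e20, i.e. 1.907e20/6.022e23 = 3.167e-4 mol.
Fraction absorbed: 1 − 10^(−1.16) = 0.9308.
Photons absorbed: 0.9308 × 3.167e-4 = 2.948e-4 mol.
Φ = 1.66e-4 mol / 2.948e-4 mol photons = 0.563.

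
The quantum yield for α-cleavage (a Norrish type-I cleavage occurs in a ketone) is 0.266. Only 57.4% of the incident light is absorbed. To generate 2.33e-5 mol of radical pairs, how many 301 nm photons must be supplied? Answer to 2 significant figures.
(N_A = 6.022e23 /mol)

Photons that must be absorbed: 2.33e-5 / 0.266 = 8.759e-5 mol.
Incident photons needed: 8.759e-5 / 0.574 = 1.526e-4 mol.
Photon count: 1.526e-4 × 6.022e23 = 9.2e19.

9.2e19 photons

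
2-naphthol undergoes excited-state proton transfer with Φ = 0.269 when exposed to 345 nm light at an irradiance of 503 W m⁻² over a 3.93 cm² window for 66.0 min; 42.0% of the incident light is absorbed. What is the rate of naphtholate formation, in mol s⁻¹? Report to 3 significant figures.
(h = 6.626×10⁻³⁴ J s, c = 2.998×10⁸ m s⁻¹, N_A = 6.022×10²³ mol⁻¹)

Photon energy at 345 nm: hc/λ = (6.626×10⁻³⁴)(2.998×10⁸)/(345×10⁻⁹) = 5.758×10⁻¹⁹ J.
Energy delivered: (503 W m⁻²)(3.93×10⁻⁴ m²)(3960 s) = 782.8 J.
Photons incident: 782.8 / 5.758×10⁻¹⁹ = 1.359×10²¹, i.e. 1.359×10²¹/6.022×10²³ = 0.002257 mol.
Photons absorbed: 0.420 × 0.002257 = 9.479×10⁻⁴ mol.
Product formed: 0.269 × 9.479×10⁻⁴ = 2.550×10⁻⁴ mol.
Rate: 2.550×10⁻⁴ / 3960 s = 6.44×10⁻⁸ mol s⁻¹.

6.44×10⁻⁸ mol s⁻¹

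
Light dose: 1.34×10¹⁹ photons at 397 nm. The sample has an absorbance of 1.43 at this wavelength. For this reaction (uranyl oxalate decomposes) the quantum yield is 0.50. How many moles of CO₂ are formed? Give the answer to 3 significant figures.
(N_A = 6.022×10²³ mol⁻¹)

1.07×10⁻⁵ mol

Moles of photons: 1.34×10¹⁹ / 6.022×10²³ = 2.225×10⁻⁵ mol.
Fraction absorbed: 1 − 10^(−1.43) = 0.9628.
Photons absorbed: 0.9628 × 2.225×10⁻⁵ = 2.142×10⁻⁵ mol.
Product: Φ × n_abs = 0.50 × 2.142×10⁻⁵ = 1.071×10⁻⁵ mol.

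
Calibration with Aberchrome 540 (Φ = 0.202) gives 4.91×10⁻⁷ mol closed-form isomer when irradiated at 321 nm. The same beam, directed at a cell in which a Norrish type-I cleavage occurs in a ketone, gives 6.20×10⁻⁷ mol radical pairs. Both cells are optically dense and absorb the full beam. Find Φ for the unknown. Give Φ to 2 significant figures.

Φ = 0.26

Photons absorbed by the actinometer: 4.91×10⁻⁷ / 0.202 = 2.431×10⁻⁶ mol.
Φ(unknown) = 6.20×10⁻⁷ / 2.431×10⁻⁶ = 0.26.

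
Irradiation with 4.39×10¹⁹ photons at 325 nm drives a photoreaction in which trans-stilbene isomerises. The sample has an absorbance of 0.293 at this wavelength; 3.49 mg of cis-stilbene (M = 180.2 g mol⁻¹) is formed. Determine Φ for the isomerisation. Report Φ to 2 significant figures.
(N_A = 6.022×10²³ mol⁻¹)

Φ = 0.54

Product: 3.49 mg / 180.2 g mol⁻¹ = 1.937×10⁻⁵ mol.
Moles of photons: 4.39×10¹⁹ / 6.022×10²³ = 7.290×10⁻⁵ mol.
Fraction absorbed: 1 − 10^(−0.293) = 0.4907.
Photons absorbed: 0.4907 × 7.290×10⁻⁵ = 3.577×10⁻⁵ mol.
Φ = 1.937×10⁻⁵ mol / 3.577×10⁻⁵ mol photons = 0.54.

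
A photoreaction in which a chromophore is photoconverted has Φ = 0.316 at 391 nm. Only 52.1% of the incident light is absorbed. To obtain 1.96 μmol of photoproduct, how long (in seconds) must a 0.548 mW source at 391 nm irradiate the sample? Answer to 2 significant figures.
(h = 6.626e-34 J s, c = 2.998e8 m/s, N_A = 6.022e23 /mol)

Product: 1.96 μmol = 1.96e-6 mol.
Photons that must be absorbed: 1.96e-6 / 0.316 = 6.203e-6 mol.
Incident photons needed: 6.203e-6 / 0.521 = 1.191e-5 mol.
Photon energy: hc/λ = 5.080e-19 J; per mole, 3.059e5 J mol⁻¹.
Energy required: 1.191e-5 × 3.059e5 = 3.643 J.
Time: 3.643 J / 0.000548 W = 6600 s.

t ≈ 6600 s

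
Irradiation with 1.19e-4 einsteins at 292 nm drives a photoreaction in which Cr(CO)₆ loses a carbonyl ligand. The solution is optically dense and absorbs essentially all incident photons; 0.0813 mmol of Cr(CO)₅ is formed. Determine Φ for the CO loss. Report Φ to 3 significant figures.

Φ = 0.683

Product: 0.0813 mmol = 8.13e-5 mol.
Φ = 8.13e-5 mol / 1.19e-4 mol photons = 0.683.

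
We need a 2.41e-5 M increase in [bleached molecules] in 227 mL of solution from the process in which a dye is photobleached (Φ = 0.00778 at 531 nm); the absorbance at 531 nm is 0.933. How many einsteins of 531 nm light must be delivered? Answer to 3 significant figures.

Product: (2.41e-5 M)(0.227 L) = 5.471e-6 mol.
Photons that must be absorbed: 5.471e-6 / 0.00778 = 7.032e-4 mol.
Fraction absorbed: 1 − 10^(−0.933) = 0.8833.
Incident photons needed: 7.032e-4 / 0.8833 = 7.961e-4 mol.

7.96e-4 einstein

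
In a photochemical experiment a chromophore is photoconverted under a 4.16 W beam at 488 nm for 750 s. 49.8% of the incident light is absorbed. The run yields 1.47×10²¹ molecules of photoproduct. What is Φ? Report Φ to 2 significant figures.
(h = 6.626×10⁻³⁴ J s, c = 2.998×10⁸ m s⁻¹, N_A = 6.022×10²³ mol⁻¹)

Φ = 0.39

Product: 1.47×10²¹ / 6.022×10²³ = 0.002441 mol.
Photon energy at 488 nm: hc/λ = (6.626×10⁻³⁴)(2.998×10⁸)/(488×10⁻⁹) = 4.071×10⁻¹⁹ J.
Energy delivered: (4.16 W)(750 s) = 3120 J.
Photons incident: 3120 / 4.071×10⁻¹⁹ = 7.664×10²¹, i.e. 7.664×10²¹/6.022×10²³ = 0.01273 mol.
Photons absorbed: 0.498 × 0.01273 = 0.006340 mol.
Φ = 0.002441 mol / 0.006340 mol photons = 0.39.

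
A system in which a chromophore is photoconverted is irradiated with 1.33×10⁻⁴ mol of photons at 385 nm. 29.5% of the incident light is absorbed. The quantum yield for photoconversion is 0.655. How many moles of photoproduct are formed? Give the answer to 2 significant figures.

Photons absorbed: 0.295 × 1.33×10⁻⁴ = 3.924×10⁻⁵ mol.
Product: Φ × n_abs = 0.655 × 3.924×10⁻⁵ = 2.570×10⁻⁵ mol.

2.6×10⁻⁵ mol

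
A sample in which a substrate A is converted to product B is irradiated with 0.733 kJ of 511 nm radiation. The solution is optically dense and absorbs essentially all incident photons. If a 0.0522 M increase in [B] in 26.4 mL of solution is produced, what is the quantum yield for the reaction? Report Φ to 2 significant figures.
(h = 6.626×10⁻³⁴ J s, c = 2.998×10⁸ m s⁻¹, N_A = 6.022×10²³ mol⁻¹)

Φ = 0.44

Product: (0.0522 M)(0.0264 L) = 0.001378 mol.
Photon energy at 511 nm: hc/λ = (6.626×10⁻³⁴)(2.998×10⁸)/(511×10⁻⁹) = 3.887×10⁻¹⁹ J.
Incident energy: 0.733 kJ = 733 J.
Photons incident: 733 / 3.887×10⁻¹⁹ = 1.886×10²¹, i.e. 1.886×10²¹/6.022×10²³ = 0.003132 mol.
Φ = 0.001378 mol / 0.003132 mol photons = 0.44.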